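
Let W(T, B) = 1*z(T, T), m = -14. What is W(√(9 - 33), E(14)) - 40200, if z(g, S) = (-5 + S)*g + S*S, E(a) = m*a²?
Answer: -40248 - 10*I*√6 ≈ -40248.0 - 24.495*I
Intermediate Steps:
E(a) = -14*a²
z(g, S) = S² + g*(-5 + S) (z(g, S) = g*(-5 + S) + S² = S² + g*(-5 + S))
W(T, B) = -5*T + 2*T² (W(T, B) = 1*(T² - 5*T + T*T) = 1*(T² - 5*T + T²) = 1*(-5*T + 2*T²) = -5*T + 2*T²)
W(√(9 - 33), E(14)) - 40200 = √(9 - 33)*(-5 + 2*√(9 - 33)) - 40200 = √(-24)*(-5 + 2*√(-24)) - 40200 = (2*I*√6)*(-5 + 2*(2*I*√6)) - 40200 = (2*I*√6)*(-5 + 4*I*√6) - 40200 = 2*I*√6*(-5 + 4*I*√6) - 40200 = -40200 + 2*I*√6*(-5 + 4*I*√6)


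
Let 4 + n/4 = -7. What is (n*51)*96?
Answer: -215424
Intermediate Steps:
n = -44 (n = -16 + 4*(-7) = -16 - 28 = -44)
(n*51)*96 = -44*51*96 = -2244*96 = -215424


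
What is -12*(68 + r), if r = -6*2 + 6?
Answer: -744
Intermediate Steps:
r = -6 (r = -12 + 6 = -6)
-12*(68 + r) = -12*(68 - 6) = -12*62 = -744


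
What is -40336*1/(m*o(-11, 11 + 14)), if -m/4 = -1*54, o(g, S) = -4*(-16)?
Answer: -2521/864 ≈ -2.9178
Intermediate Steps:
o(g, S) = 64
m = 216 (m = -(-4)*54 = -4*(-54) = 216)
-40336*1/(m*o(-11, 11 + 14)) = -40336/(216*64) = -40336/13824 = -40336*1/13824 = -2521/864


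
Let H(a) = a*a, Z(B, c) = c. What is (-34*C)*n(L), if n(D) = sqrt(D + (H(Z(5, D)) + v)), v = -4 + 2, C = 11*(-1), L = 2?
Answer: 748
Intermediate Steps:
H(a) = a**2
C = -11
v = -2
n(D) = sqrt(-2 + D + D**2) (n(D) = sqrt(D + (D**2 - 2)) = sqrt(D + (-2 + D**2)) = sqrt(-2 + D + D**2))
(-34*C)*n(L) = (-34*(-11))*sqrt(-2 + 2 + 2**2) = 374*sqrt(-2 + 2 + 4) = 374*sqrt(4) = 374*2 = 748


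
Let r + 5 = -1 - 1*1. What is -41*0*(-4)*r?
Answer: 0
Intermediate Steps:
r = -7 (r = -5 + (-1 - 1*1) = -5 + (-1 - 1) = -5 - 2 = -7)
-41*0*(-4)*r = -41*0*(-4)*(-7) = -0*(-7) = -41*0 = 0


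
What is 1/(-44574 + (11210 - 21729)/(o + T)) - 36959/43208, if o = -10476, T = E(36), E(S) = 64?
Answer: -17152898881967/20052572212552 ≈ -0.85540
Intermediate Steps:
T = 64
1/(-44574 + (11210 - 21729)/(o + T)) - 36959/43208 = 1/(-44574 + (11210 - 21729)/(-10476 + 64)) - 36959/43208 = 1/(-44574 - 10519/(-10412)) - 36959/43208 = 1/(-44574 - 10519*(-1/10412)) - 1*36959/43208 = 1/(-44574 + 10519/10412) - 36959/43208 = 1/(-464093969/10412) - 36959/43208 = -10412/464093969 - 36959/43208 = -17152898881967/20052572212552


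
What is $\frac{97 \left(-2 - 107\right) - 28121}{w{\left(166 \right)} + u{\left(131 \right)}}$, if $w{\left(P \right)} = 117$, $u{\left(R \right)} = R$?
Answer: $- \frac{19347}{124} \approx -156.02$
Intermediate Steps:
$\frac{97 \left(-2 - 107\right) - 28121}{w{\left(166 \right)} + u{\left(131 \right)}} = \frac{97 \left(-2 - 107\right) - 28121}{117 + 131} = \frac{97 \left(-109\right) - 28121}{248} = \left(-10573 - 28121\right) \frac{1}{248} = \left(-38694\right) \frac{1}{248} = - \frac{19347}{124}$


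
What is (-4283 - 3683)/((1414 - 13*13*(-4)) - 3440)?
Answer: 3983/675 ≈ 5.9007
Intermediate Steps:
(-4283 - 3683)/((1414 - 13*13*(-4)) - 3440) = -7966/((1414 - 169*(-4)) - 3440) = -7966/((1414 - 1*(-676)) - 3440) = -7966/((1414 + 676) - 3440) = -7966/(2090 - 3440) = -7966/(-1350) = -7966*(-1/1350) = 3983/675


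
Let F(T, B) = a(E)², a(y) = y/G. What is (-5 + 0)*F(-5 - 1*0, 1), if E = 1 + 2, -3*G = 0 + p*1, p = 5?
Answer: -81/5 ≈ -16.200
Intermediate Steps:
G = -5/3 (G = -(0 + 5*1)/3 = -(0 + 5)/3 = -⅓*5 = -5/3 ≈ -1.6667)
E = 3
a(y) = -3*y/5 (a(y) = y/(-5/3) = y*(-⅗) = -3*y/5)
F(T, B) = 81/25 (F(T, B) = (-⅗*3)² = (-9/5)² = 81/25)
(-5 + 0)*F(-5 - 1*0, 1) = (-5 + 0)*(81/25) = -5*81/25 = -81/5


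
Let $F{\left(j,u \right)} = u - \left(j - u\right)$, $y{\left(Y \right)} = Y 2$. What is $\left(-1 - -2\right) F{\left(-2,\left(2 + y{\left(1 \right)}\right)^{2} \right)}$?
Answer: $34$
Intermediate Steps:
$y{\left(Y \right)} = 2 Y$
$F{\left(j,u \right)} = - j + 2 u$
$\left(-1 - -2\right) F{\left(-2,\left(2 + y{\left(1 \right)}\right)^{2} \right)} = \left(-1 - -2\right) \left(\left(-1\right) \left(-2\right) + 2 \left(2 + 2 \cdot 1\right)^{2}\right) = \left(-1 + 2\right) \left(2 + 2 \left(2 + 2\right)^{2}\right) = 1 \left(2 + 2 \cdot 4^{2}\right) = 1 \left(2 + 2 \cdot 16\right) = 1 \left(2 + 32\right) = 1 \cdot 34 = 34$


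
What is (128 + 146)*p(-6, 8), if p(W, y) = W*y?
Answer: -13152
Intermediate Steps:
(128 + 146)*p(-6, 8) = (128 + 146)*(-6*8) = 274*(-48) = -13152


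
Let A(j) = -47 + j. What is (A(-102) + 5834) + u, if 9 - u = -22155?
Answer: 27849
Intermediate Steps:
u = 22164 (u = 9 - 1*(-22155) = 9 + 22155 = 22164)
(A(-102) + 5834) + u = ((-47 - 102) + 5834) + 22164 = (-149 + 5834) + 22164 = 5685 + 22164 = 27849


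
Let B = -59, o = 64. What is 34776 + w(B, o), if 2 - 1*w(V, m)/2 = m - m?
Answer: 34780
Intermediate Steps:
w(V, m) = 4 (w(V, m) = 4 - 2*(m - m) = 4 - 2*0 = 4 + 0 = 4)
34776 + w(B, o) = 34776 + 4 = 34780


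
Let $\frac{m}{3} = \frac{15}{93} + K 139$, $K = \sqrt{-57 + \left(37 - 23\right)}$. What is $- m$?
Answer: $- \frac{15}{31} - 417 i \sqrt{43} \approx -0.48387 - 2734.5 i$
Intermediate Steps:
$K = i \sqrt{43}$ ($K = \sqrt{-57 + 14} = \sqrt{-43} = i \sqrt{43} \approx 6.5574 i$)
$m = \frac{15}{31} + 417 i \sqrt{43}$ ($m = 3 \left(\frac{15}{93} + i \sqrt{43} \cdot 139\right) = 3 \left(15 \cdot \frac{1}{93} + 139 i \sqrt{43}\right) = 3 \left(\frac{5}{31} + 139 i \sqrt{43}\right) = \frac{15}{31} + 417 i \sqrt{43} \approx 0.48387 + 2734.5 i$)
$- m = - (\frac{15}{31} + 417 i \sqrt{43}) = - \frac{15}{31} - 417 i \sqrt{43}$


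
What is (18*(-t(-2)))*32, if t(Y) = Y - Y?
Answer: 0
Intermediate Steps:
t(Y) = 0
(18*(-t(-2)))*32 = (18*(-1*0))*32 = (18*0)*32 = 0*32 = 0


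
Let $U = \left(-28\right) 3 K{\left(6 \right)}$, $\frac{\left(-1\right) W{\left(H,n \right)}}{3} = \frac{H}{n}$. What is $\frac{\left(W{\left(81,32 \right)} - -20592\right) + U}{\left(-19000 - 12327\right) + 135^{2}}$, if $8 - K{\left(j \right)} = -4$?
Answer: $- \frac{626445}{419264} \approx -1.4942$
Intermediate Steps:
$K{\left(j \right)} = 12$ ($K{\left(j \right)} = 8 - -4 = 8 + 4 = 12$)
$W{\left(H,n \right)} = - \frac{3 H}{n}$ ($W{\left(H,n \right)} = - 3 \frac{H}{n} = - \frac{3 H}{n}$)
$U = -1008$ ($U = \left(-28\right) 3 \cdot 12 = \left(-84\right) 12 = -1008$)
$\frac{\left(W{\left(81,32 \right)} - -20592\right) + U}{\left(-19000 - 12327\right) + 135^{2}} = \frac{\left(\left(-3\right) 81 \cdot \frac{1}{32} - -20592\right) - 1008}{\left(-19000 - 12327\right) + 135^{2}} = \frac{\left(\left(-3\right) 81 \cdot \frac{1}{32} + 20592\right) - 1008}{\left(-19000 - 12327\right) + 18225} = \frac{\left(- \frac{243}{32} + 20592\right) - 1008}{-31327 + 18225} = \frac{\frac{658701}{32} - 1008}{-13102} = \frac{626445}{32} \left(- \frac{1}{13102}\right) = - \frac{626445}{419264}$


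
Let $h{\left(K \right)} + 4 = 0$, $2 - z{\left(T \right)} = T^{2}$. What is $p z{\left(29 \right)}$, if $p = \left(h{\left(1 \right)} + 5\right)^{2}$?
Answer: $-839$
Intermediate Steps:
$z{\left(T \right)} = 2 - T^{2}$
$h{\left(K \right)} = -4$ ($h{\left(K \right)} = -4 + 0 = -4$)
$p = 1$ ($p = \left(-4 + 5\right)^{2} = 1^{2} = 1$)
$p z{\left(29 \right)} = 1 \left(2 - 29^{2}\right) = 1 \left(2 - 841\right) = 1 \left(-839\right) = -839$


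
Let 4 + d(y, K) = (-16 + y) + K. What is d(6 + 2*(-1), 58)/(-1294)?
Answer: -21/647 ≈ -0.032457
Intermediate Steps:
d(y, K) = -20 + K + y (d(y, K) = -4 + ((-16 + y) + K) = -4 + (-16 + K + y) = -20 + K + y)
d(6 + 2*(-1), 58)/(-1294) = (-20 + 58 + (6 + 2*(-1)))/(-1294) = (-20 + 58 + (6 - 2))*(-1/1294) = (-20 + 58 + 4)*(-1/1294) = 42*(-1/1294) = -21/647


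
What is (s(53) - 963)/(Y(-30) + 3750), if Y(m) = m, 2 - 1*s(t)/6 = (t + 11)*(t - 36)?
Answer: -2493/1240 ≈ -2.0105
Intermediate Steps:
s(t) = 12 - 6*(-36 + t)*(11 + t) (s(t) = 12 - 6*(t + 11)*(t - 36) = 12 - 6*(11 + t)*(-36 + t) = 12 - 6*(-36 + t)*(11 + t))
(s(53) - 963)/(Y(-30) + 3750) = ((2388 - 6*53² + 150*53) - 963)/(-30 + 3750) = ((2388 - 6*2809 + 7950) - 963)/3720 = ((2388 - 16854 + 7950) - 963)*(1/3720) = (-6516 - 963)*(1/3720) = -7479*1/3720 = -2493/1240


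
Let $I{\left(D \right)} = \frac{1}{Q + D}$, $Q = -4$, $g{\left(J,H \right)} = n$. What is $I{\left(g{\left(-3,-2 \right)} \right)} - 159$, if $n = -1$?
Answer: $- \frac{796}{5} \approx -159.2$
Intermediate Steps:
$g{\left(J,H \right)} = -1$
$I{\left(D \right)} = \frac{1}{-4 + D}$
$I{\left(g{\left(-3,-2 \right)} \right)} - 159 = \frac{1}{-4 - 1} - 159 = \frac{1}{-5} - 159 = - \frac{1}{5} - 159 = - \frac{796}{5}$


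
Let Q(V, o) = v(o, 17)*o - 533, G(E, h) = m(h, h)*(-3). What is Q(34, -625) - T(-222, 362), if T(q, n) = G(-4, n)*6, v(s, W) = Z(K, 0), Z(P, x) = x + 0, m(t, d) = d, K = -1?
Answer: 5983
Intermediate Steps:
Z(P, x) = x
v(s, W) = 0
G(E, h) = -3*h (G(E, h) = h*(-3) = -3*h)
T(q, n) = -18*n (T(q, n) = -3*n*6 = -18*n)
Q(V, o) = -533 (Q(V, o) = 0*o - 533 = 0 - 533 = -533)
Q(34, -625) - T(-222, 362) = -533 - (-18)*362 = -533 - 1*(-6516) = -533 + 6516 = 5983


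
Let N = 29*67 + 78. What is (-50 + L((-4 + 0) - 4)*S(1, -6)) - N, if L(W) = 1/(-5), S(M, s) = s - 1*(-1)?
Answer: -2070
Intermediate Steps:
S(M, s) = 1 + s (S(M, s) = s + 1 = 1 + s)
N = 2021 (N = 1943 + 78 = 2021)
L(W) = -1/5
(-50 + L((-4 + 0) - 4)*S(1, -6)) - N = (-50 - (1 - 6)/5) - 1*2021 = (-50 - 1/5*(-5)) - 2021 = (-50 + 1) - 2021 = -49 - 2021 = -2070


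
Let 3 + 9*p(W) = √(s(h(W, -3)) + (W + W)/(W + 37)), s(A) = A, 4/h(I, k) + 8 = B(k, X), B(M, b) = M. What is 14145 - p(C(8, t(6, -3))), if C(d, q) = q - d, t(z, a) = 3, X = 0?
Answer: 42436/3 - I*√1309/396 ≈ 14145.0 - 0.091364*I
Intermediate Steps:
h(I, k) = 4/(-8 + k)
p(W) = -⅓ + √(-4/11 + 2*W/(37 + W))/9 (p(W) = -⅓ + √(4/(-8 - 3) + (W + W)/(W + 37))/9 = -⅓ + √(4/(-11) + (2*W)/(37 + W))/9 = -⅓ + √(4*(-1/11) + 2*W/(37 + W))/9 = -⅓ + √(-4/11 + 2*W/(37 + W))/9)
14145 - p(C(8, t(6, -3))) = 14145 - (-⅓ + √22*√((-74 + 9*(3 - 1*8))/(37 + (3 - 1*8)))/99) = 14145 - (-⅓ + √22*√((-74 + 9*(3 - 8))/(37 + (3 - 8)))/99) = 14145 - (-⅓ + √22*√((-74 + 9*(-5))/(37 - 5))/99) = 14145 - (-⅓ + √22*√((-74 - 45)/32)/99) = 14145 - (-⅓ + √22*√((1/32)*(-119))/99) = 14145 - (-⅓ + √22*√(-119/32)/99) = 14145 - (-⅓ + √22*(I*√238/8)/99) = 14145 - (-⅓ + I*√1309/396) = 14145 + (⅓ - I*√1309/396) = 42436/3 - I*√1309/396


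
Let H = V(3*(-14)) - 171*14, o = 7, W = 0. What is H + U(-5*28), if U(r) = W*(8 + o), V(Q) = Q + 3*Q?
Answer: -2562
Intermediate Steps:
V(Q) = 4*Q
U(r) = 0 (U(r) = 0*(8 + 7) = 0*15 = 0)
H = -2562 (H = 4*(3*(-14)) - 171*14 = 4*(-42) - 2394 = -168 - 2394 = -2562)
H + U(-5*28) = -2562 + 0 = -2562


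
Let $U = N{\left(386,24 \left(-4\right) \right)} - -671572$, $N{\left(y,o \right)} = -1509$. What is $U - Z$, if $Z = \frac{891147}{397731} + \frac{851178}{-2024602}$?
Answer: $\frac{89927456697172755}{134207829677} \approx 6.7006 \cdot 10^{5}$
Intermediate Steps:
$U = 670063$ ($U = -1509 - -671572 = -1509 + 671572 = 670063$)
$Z = \frac{244279686896}{134207829677}$ ($Z = 891147 \cdot \frac{1}{397731} + 851178 \left(- \frac{1}{2024602}\right) = \frac{297049}{132577} - \frac{425589}{1012301} = \frac{244279686896}{134207829677} \approx 1.8202$)
$U - Z = 670063 - \frac{244279686896}{134207829677} = \frac{89927456697172755}{134207829677}$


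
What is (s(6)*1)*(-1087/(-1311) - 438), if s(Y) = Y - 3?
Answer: -573131/437 ≈ -1311.5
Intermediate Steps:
s(Y) = -3 + Y
(s(6)*1)*(-1087/(-1311) - 438) = ((-3 + 6)*1)*(-1087/(-1311) - 438) = (3*1)*(-1087*(-1/1311) - 438) = 3*(1087/1311 - 438) = 3*(-573131/1311) = -573131/437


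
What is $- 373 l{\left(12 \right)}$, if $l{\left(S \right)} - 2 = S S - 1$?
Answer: $-54085$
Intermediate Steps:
$l{\left(S \right)} = 1 + S^{2}$ ($l{\left(S \right)} = 2 + \left(S S - 1\right) = 2 + \left(S^{2} - 1\right) = 2 + \left(-1 + S^{2}\right) = 1 + S^{2}$)
$- 373 l{\left(12 \right)} = - 373 \left(1 + 12^{2}\right) = - 373 \left(1 + 144\right) = \left(-373\right) 145 = -54085$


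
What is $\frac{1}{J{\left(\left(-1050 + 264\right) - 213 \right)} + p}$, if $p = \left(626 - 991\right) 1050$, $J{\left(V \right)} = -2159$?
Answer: $- \frac{1}{385409} \approx -2.5946 \cdot 10^{-6}$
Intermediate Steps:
$p = -383250$ ($p = \left(-365\right) 1050 = -383250$)
$\frac{1}{J{\left(\left(-1050 + 264\right) - 213 \right)} + p} = \frac{1}{-2159 - 383250} = \frac{1}{-385409} = - \frac{1}{385409}$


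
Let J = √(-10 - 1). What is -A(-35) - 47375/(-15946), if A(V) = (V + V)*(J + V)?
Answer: -39020325/15946 + 70*I*√11 ≈ -2447.0 + 232.16*I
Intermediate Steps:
J = I*√11 (J = √(-11) = I*√11 ≈ 3.3166*I)
A(V) = 2*V*(V + I*√11) (A(V) = (V + V)*(I*√11 + V) = (2*V)*(V + I*√11) = 2*V*(V + I*√11))
-A(-35) - 47375/(-15946) = -2*(-35)*(-35 + I*√11) - 47375/(-15946) = -(2450 - 70*I*√11) - 47375*(-1)/15946 = (-2450 + 70*I*√11) - 1*(-47375/15946) = (-2450 + 70*I*√11) + 47375/15946 = -39020325/15946 + 70*I*√11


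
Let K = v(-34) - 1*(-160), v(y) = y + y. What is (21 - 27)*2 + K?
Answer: 80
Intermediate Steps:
v(y) = 2*y
K = 92 (K = 2*(-34) - 1*(-160) = -68 + 160 = 92)
(21 - 27)*2 + K = (21 - 27)*2 + 92 = -6*2 + 92 = -12 + 92 = 80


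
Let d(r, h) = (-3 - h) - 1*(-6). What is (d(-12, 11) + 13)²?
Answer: 25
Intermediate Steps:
d(r, h) = 3 - h (d(r, h) = (-3 - h) + 6 = 3 - h)
(d(-12, 11) + 13)² = ((3 - 1*11) + 13)² = ((3 - 11) + 13)² = (-8 + 13)² = 5² = 25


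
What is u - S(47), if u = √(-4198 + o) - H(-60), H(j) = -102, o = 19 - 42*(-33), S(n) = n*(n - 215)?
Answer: 7998 + 7*I*√57 ≈ 7998.0 + 52.849*I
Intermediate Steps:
S(n) = n*(-215 + n)
o = 1405 (o = 19 + 1386 = 1405)
u = 102 + 7*I*√57 (u = √(-4198 + 1405) - 1*(-102) = √(-2793) + 102 = 7*I*√57 + 102 = 102 + 7*I*√57 ≈ 102.0 + 52.849*I)
u - S(47) = (102 + 7*I*√57) - 47*(-215 + 47) = (102 + 7*I*√57) - 47*(-168) = (102 + 7*I*√57) - 1*(-7896) = (102 + 7*I*√57) + 7896 = 7998 + 7*I*√57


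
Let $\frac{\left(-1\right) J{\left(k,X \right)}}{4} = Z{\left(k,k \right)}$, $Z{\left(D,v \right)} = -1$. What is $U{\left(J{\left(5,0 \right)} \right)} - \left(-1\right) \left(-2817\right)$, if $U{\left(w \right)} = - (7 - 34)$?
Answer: $-2790$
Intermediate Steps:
$J{\left(k,X \right)} = 4$ ($J{\left(k,X \right)} = \left(-4\right) \left(-1\right) = 4$)
$U{\left(w \right)} = 27$ ($U{\left(w \right)} = - (7 - 34) = \left(-1\right) \left(-27\right) = 27$)
$U{\left(J{\left(5,0 \right)} \right)} - \left(-1\right) \left(-2817\right) = 27 - \left(-1\right) \left(-2817\right) = 27 - 2817 = -2790$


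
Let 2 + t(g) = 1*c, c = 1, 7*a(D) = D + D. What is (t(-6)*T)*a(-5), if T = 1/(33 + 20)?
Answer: 10/371 ≈ 0.026954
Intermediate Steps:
a(D) = 2*D/7 (a(D) = (D + D)/7 = (2*D)/7 = 2*D/7)
t(g) = -1 (t(g) = -2 + 1*1 = -2 + 1 = -1)
T = 1/53 ≈ 0.018868
(t(-6)*T)*a(-5) = (-1*1/53)*((2/7)*(-5)) = -1/53*(-10/7) = 10/371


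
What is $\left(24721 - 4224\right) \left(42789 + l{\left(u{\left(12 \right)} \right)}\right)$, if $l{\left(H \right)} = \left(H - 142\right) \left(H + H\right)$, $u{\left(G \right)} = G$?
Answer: $813095493$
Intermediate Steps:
$l{\left(H \right)} = 2 H \left(-142 + H\right)$ ($l{\left(H \right)} = \left(-142 + H\right) 2 H = 2 H \left(-142 + H\right)$)
$\left(24721 - 4224\right) \left(42789 + l{\left(u{\left(12 \right)} \right)}\right) = \left(24721 - 4224\right) \left(42789 + 2 \cdot 12 \left(-142 + 12\right)\right) = 20497 \left(42789 + 2 \cdot 12 \left(-130\right)\right) = 20497 \left(42789 - 3120\right) = 20497 \cdot 39669 = 813095493$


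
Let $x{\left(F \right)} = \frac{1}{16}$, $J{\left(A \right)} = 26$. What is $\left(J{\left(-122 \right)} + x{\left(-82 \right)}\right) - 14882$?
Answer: $- \frac{237695}{16} \approx -14856.0$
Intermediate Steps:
$x{\left(F \right)} = \frac{1}{16}$
$\left(J{\left(-122 \right)} + x{\left(-82 \right)}\right) - 14882 = \left(26 + \frac{1}{16}\right) - 14882 = \frac{417}{16} - 14882 = - \frac{237695}{16}$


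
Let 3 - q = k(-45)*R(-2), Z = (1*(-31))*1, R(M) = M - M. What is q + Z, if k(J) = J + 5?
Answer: -28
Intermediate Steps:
R(M) = 0
Z = -31 (Z = -31*1 = -31)
k(J) = 5 + J
q = 3 (q = 3 - (5 - 45)*0 = 3 - (-40)*0 = 3 - 1*0 = 3 + 0 = 3)
q + Z = 3 - 31 = -28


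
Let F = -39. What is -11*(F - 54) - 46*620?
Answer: -27497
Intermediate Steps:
-11*(F - 54) - 46*620 = -11*(-39 - 54) - 46*620 = -11*(-93) - 28520 = 1023 - 28520 = -27497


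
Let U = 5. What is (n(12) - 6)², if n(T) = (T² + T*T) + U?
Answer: 82369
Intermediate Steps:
n(T) = 5 + 2*T² (n(T) = (T² + T*T) + 5 = (T² + T²) + 5 = 2*T² + 5 = 5 + 2*T²)
(n(12) - 6)² = ((5 + 2*12²) - 6)² = ((5 + 2*144) - 6)² = ((5 + 288) - 6)² = (293 - 6)² = 287² = 82369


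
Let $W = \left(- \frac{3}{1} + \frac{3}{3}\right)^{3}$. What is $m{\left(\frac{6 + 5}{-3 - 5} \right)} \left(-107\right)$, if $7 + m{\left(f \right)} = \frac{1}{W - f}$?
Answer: $\frac{40553}{53} \approx 765.15$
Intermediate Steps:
$W = -8$ ($W = \left(\left(-3\right) 1 + 3 \cdot \frac{1}{3}\right)^{3} = \left(-3 + 1\right)^{3} = \left(-2\right)^{3} = -8$)
$m{\left(f \right)} = -7 + \frac{1}{-8 - f}$
$m{\left(\frac{6 + 5}{-3 - 5} \right)} \left(-107\right) = \frac{-57 - 7 \frac{6 + 5}{-3 - 5}}{8 + \frac{6 + 5}{-3 - 5}} \left(-107\right) = \frac{-57 - 7 \frac{11}{-8}}{8 + \frac{11}{-8}} \left(-107\right) = \frac{-57 - 7 \cdot 11 \left(- \frac{1}{8}\right)}{8 + 11 \left(- \frac{1}{8}\right)} \left(-107\right) = \frac{-57 - - \frac{77}{8}}{8 - \frac{11}{8}} \left(-107\right) = \frac{-57 + \frac{77}{8}}{\frac{53}{8}} \left(-107\right) = \frac{8}{53} \left(- \frac{379}{8}\right) \left(-107\right) = \left(- \frac{379}{53}\right) \left(-107\right) = \frac{40553}{53}$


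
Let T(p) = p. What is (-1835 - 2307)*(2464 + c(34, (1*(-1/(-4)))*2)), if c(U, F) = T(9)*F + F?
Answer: -10226598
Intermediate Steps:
c(U, F) = 10*F (c(U, F) = 9*F + F = 10*F)
(-1835 - 2307)*(2464 + c(34, (1*(-1/(-4)))*2)) = (-1835 - 2307)*(2464 + 10*((1*(-1/(-4)))*2)) = -4142*(2464 + 10*((1*(-1*(-1/4)))*2)) = -4142*(2464 + 10*((1*(1/4))*2)) = -4142*(2464 + 10*((1/4)*2)) = -4142*(2464 + 10*(1/2)) = -4142*(2464 + 5) = -4142*2469 = -10226598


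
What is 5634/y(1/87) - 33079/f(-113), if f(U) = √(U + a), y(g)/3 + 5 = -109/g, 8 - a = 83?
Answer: -939/4744 + 33079*I*√47/94 ≈ -0.19793 + 2412.5*I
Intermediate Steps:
a = -75 (a = 8 - 1*83 = 8 - 83 = -75)
y(g) = -15 - 327/g (y(g) = -15 + 3*(-109/g) = -15 - 327/g)
f(U) = √(-75 + U) (f(U) = √(U - 75) = √(-75 + U))
5634/y(1/87) - 33079/f(-113) = 5634/(-15 - 327/(1/87)) - 33079/√(-75 - 113) = 5634/(-15 - 327/1/87) - 33079*(-I*√47/94) = 5634/(-15 - 327*87) - 33079*(-I*√47/94) = 5634/(-15 - 28449) - (-33079)*I*√47/94 = 5634/(-28464) + 33079*I*√47/94 = 5634*(-1/28464) + 33079*I*√47/94 = -939/4744 + 33079*I*√47/94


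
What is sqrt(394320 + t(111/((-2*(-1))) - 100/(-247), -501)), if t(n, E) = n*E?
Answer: sqrt(89393233722)/494 ≈ 605.24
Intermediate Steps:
t(n, E) = E*n
sqrt(394320 + t(111/((-2*(-1))) - 100/(-247), -501)) = sqrt(394320 - 501*(111/((-2*(-1))) - 100/(-247))) = sqrt(394320 - 501*(111/2 - 100*(-1/247))) = sqrt(394320 - 501*(111*(1/2) + 100/247)) = sqrt(394320 - 501*(111/2 + 100/247)) = sqrt(394320 - 501*27617/494) = sqrt(394320 - 13836117/494) = sqrt(180957963/494) = sqrt(89393233722)/494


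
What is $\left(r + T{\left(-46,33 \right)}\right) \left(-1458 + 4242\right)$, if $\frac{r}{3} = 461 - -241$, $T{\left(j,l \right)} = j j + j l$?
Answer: $7527936$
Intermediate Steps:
$T{\left(j,l \right)} = j^{2} + j l$
$r = 2106$ ($r = 3 \left(461 - -241\right) = 3 \left(461 + 241\right) = 3 \cdot 702 = 2106$)
$\left(r + T{\left(-46,33 \right)}\right) \left(-1458 + 4242\right) = \left(2106 - 46 \left(-46 + 33\right)\right) \left(-1458 + 4242\right) = \left(2106 - -598\right) 2784 = \left(2106 + 598\right) 2784 = 2704 \cdot 2784 = 7527936$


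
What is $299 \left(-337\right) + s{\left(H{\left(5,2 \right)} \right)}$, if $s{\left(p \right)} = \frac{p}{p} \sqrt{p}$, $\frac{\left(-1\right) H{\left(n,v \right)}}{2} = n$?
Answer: $-100763 + i \sqrt{10} \approx -1.0076 \cdot 10^{5} + 3.1623 i$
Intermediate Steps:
$H{\left(n,v \right)} = - 2 n$
$s{\left(p \right)} = \sqrt{p}$ ($s{\left(p \right)} = 1 \sqrt{p} = \sqrt{p}$)
$299 \left(-337\right) + s{\left(H{\left(5,2 \right)} \right)} = 299 \left(-337\right) + \sqrt{\left(-2\right) 5} = -100763 + \sqrt{-10} = -100763 + i \sqrt{10}$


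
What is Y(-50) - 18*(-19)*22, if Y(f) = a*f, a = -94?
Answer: 12224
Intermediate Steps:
Y(f) = -94*f
Y(-50) - 18*(-19)*22 = -94*(-50) - 18*(-19)*22 = 4700 + 342*22 = 4700 + 7524 = 12224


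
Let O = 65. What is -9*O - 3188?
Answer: -3773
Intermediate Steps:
-9*O - 3188 = -9*65 - 3188 = -585 - 3188 = -3773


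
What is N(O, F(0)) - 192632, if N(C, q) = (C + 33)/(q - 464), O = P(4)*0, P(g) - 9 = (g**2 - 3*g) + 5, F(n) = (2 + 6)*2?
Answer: -86299169/448 ≈ -1.9263e+5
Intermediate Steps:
F(n) = 16 (F(n) = 8*2 = 16)
P(g) = 14 + g**2 - 3*g (P(g) = 9 + ((g**2 - 3*g) + 5) = 9 + (5 + g**2 - 3*g) = 14 + g**2 - 3*g)
O = 0 (O = (14 + 4**2 - 3*4)*0 = (14 + 16 - 12)*0 = 18*0 = 0)
N(C, q) = (33 + C)/(-464 + q)
N(O, F(0)) - 192632 = (33 + 0)/(-464 + 16) - 192632 = 33/(-448) - 192632 = -1/448*33 - 192632 = -33/448 - 192632 = -86299169/448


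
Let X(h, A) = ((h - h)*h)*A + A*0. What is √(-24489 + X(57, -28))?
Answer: 3*I*√2721 ≈ 156.49*I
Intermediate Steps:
X(h, A) = 0 (X(h, A) = (0*h)*A + 0 = 0*A + 0 = 0 + 0 = 0)
√(-24489 + X(57, -28)) = √(-24489 + 0) = √(-24489) = 3*I*√2721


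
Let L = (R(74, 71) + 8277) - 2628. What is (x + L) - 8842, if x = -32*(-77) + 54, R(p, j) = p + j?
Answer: -530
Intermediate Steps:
R(p, j) = j + p
x = 2518 (x = 2464 + 54 = 2518)
L = 5794 (L = ((71 + 74) + 8277) - 2628 = (145 + 8277) - 2628 = 8422 - 2628 = 5794)
(x + L) - 8842 = (2518 + 5794) - 8842 = 8312 - 8842 = -530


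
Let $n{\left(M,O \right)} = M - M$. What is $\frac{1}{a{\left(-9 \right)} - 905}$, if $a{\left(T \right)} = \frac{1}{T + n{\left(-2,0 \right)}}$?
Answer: $- \frac{9}{8146} \approx -0.0011048$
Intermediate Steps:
$n{\left(M,O \right)} = 0$
$a{\left(T \right)} = \frac{1}{T}$ ($a{\left(T \right)} = \frac{1}{T + 0} = \frac{1}{T}$)
$\frac{1}{a{\left(-9 \right)} - 905} = \frac{1}{\frac{1}{-9} - 905} = \frac{1}{- \frac{1}{9} - 905} = \frac{1}{- \frac{8146}{9}} = - \frac{9}{8146}$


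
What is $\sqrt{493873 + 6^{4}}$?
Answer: $\sqrt{495169} \approx 703.68$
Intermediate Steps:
$\sqrt{493873 + 6^{4}} = \sqrt{493873 + 1296} = \sqrt{495169}$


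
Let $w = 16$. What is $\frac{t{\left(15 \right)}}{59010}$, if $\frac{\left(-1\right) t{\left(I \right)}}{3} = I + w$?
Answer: $- \frac{31}{19670} \approx -0.001576$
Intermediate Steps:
$t{\left(I \right)} = -48 - 3 I$ ($t{\left(I \right)} = - 3 \left(I + 16\right) = - 3 \left(16 + I\right) = -48 - 3 I$)
$\frac{t{\left(15 \right)}}{59010} = \frac{-48 - 45}{59010} = \left(-48 - 45\right) \frac{1}{59010} = \left(-93\right) \frac{1}{59010} = - \frac{31}{19670}$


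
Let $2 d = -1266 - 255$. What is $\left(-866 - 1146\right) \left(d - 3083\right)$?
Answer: $7733122$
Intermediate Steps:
$d = - \frac{1521}{2}$ ($d = \frac{-1266 - 255}{2} = \frac{1}{2} \left(-1521\right) = - \frac{1521}{2} \approx -760.5$)
$\left(-866 - 1146\right) \left(d - 3083\right) = \left(-866 - 1146\right) \left(- \frac{1521}{2} - 3083\right) = \left(-2012\right) \left(- \frac{7687}{2}\right) = 7733122$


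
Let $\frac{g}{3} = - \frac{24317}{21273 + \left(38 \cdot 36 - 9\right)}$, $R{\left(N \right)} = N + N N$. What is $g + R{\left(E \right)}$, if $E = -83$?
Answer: $\frac{51320147}{7544} \approx 6802.8$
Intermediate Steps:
$R{\left(N \right)} = N + N^{2}$
$g = - \frac{24317}{7544}$ ($g = 3 \left(- \frac{24317}{21273 + \left(38 \cdot 36 - 9\right)}\right) = 3 \left(- \frac{24317}{21273 + \left(1368 - 9\right)}\right) = 3 \left(- \frac{24317}{21273 + 1359}\right) = 3 \left(- \frac{24317}{22632}\right) = - \frac{24317}{7544} \approx -3.2234$)
$g + R{\left(E \right)} = - \frac{24317}{7544} - 83 \left(1 - 83\right) = - \frac{24317}{7544} - -6806 = - \frac{24317}{7544} + 6806 = \frac{51320147}{7544}$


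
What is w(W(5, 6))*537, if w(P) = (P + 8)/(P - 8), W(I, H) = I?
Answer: -2327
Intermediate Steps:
w(P) = (8 + P)/(-8 + P)
w(W(5, 6))*537 = ((8 + 5)/(-8 + 5))*537 = (13/(-3))*537 = -⅓*13*537 = -13/3*537 = -2327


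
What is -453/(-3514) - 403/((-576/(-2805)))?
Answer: -662002897/337344 ≈ -1962.4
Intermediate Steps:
-453/(-3514) - 403/((-576/(-2805))) = -453*(-1/3514) - 403/((-576*(-1/2805))) = 453/3514 - 403/192/935 = 453/3514 - 403*935/192 = 453/3514 - 376805/192 = -662002897/337344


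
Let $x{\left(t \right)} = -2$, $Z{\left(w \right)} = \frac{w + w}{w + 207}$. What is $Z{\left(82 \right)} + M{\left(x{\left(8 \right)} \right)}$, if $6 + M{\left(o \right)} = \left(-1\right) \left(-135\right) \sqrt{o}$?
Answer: $- \frac{1570}{289} + 135 i \sqrt{2} \approx -5.4325 + 190.92 i$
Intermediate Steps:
$Z{\left(w \right)} = \frac{2 w}{207 + w}$
$M{\left(o \right)} = -6 + 135 \sqrt{o}$ ($M{\left(o \right)} = -6 + \left(-1\right) \left(-135\right) \sqrt{o} = -6 + 135 \sqrt{o}$)
$Z{\left(82 \right)} + M{\left(x{\left(8 \right)} \right)} = 2 \cdot 82 \frac{1}{207 + 82} - \left(6 - 135 \sqrt{-2}\right) = 2 \cdot 82 \cdot \frac{1}{289} - \left(6 - 135 i \sqrt{2}\right) = \frac{164}{289} - \left(6 - 135 i \sqrt{2}\right) = - \frac{1570}{289} + 135 i \sqrt{2}$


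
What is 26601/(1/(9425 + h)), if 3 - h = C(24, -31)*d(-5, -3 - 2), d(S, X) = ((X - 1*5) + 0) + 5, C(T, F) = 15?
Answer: 252789303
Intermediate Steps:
d(S, X) = X (d(S, X) = ((X - 5) + 0) + 5 = ((-5 + X) + 0) + 5 = (-5 + X) + 5 = X)
h = 78 (h = 3 - 15*(-3 - 2) = 3 - 15*(-5) = 3 - 1*(-75) = 3 + 75 = 78)
26601/(1/(9425 + h)) = 26601/(1/(9425 + 78)) = 26601/(1/9503) = 26601*9503 = 252789303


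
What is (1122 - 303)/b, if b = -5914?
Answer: -819/5914 ≈ -0.13848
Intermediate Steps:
(1122 - 303)/b = (1122 - 303)/(-5914) = 819*(-1/5914) = -819/5914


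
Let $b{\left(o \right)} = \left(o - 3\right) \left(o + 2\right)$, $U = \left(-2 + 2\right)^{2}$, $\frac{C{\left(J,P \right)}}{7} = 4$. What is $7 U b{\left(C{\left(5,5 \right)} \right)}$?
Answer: $0$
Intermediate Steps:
$C{\left(J,P \right)} = 28$ ($C{\left(J,P \right)} = 7 \cdot 4 = 28$)
$U = 0$ ($U = 0^{2} = 0$)
$b{\left(o \right)} = \left(-3 + o\right) \left(2 + o\right)$
$7 U b{\left(C{\left(5,5 \right)} \right)} = 7 \cdot 0 \left(-6 + 28^{2} - 28\right) = 0 \left(-6 + 784 - 28\right) = 0 \cdot 750 = 0$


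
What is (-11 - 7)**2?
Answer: 324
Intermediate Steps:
(-11 - 7)**2 = (-18)**2 = 324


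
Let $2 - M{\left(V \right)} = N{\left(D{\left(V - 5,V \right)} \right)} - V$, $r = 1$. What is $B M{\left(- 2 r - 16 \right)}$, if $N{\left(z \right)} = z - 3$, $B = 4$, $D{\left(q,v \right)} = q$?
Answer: $40$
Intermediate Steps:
$N{\left(z \right)} = -3 + z$
$M{\left(V \right)} = 10$ ($M{\left(V \right)} = 2 - \left(\left(-3 + \left(V - 5\right)\right) - V\right) = 2 - \left(\left(-3 + \left(-5 + V\right)\right) - V\right) = 2 - \left(\left(-8 + V\right) - V\right) = 2 - -8 = 2 + 8 = 10$)
$B M{\left(- 2 r - 16 \right)} = 4 \cdot 10 = 40$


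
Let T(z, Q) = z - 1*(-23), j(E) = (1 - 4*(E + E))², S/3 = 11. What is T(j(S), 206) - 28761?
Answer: 40431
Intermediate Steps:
S = 33 (S = 3*11 = 33)
j(E) = (1 - 8*E)²
T(z, Q) = 23 + z (T(z, Q) = z + 23 = 23 + z)
T(j(S), 206) - 28761 = (23 + (-1 + 8*33)²) - 28761 = (23 + (-1 + 264)²) - 28761 = (23 + 263²) - 28761 = (23 + 69169) - 28761 = 69192 - 28761 = 40431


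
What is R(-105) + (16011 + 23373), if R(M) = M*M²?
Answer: -1118241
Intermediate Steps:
R(M) = M³
R(-105) + (16011 + 23373) = (-105)³ + (16011 + 23373) = -1157625 + 39384 = -1118241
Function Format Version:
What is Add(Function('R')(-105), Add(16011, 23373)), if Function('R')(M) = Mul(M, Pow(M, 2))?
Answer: -1118241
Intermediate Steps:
Function('R')(M) = Pow(M, 3)
Add(Function('R')(-105), Add(16011, 23373)) = Add(Pow(-105, 3), Add(16011, 23373)) = Add(-1157625, 39384) = -1118241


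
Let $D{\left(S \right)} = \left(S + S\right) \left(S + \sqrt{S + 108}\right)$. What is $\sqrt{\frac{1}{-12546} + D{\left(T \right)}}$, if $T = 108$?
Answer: $\frac{\sqrt{407986283278 + 22665904704 \sqrt{6}}}{4182} \approx 162.8$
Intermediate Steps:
$D{\left(S \right)} = 2 S \left(S + \sqrt{108 + S}\right)$
$\sqrt{\frac{1}{-12546} + D{\left(T \right)}} = \sqrt{\frac{1}{-12546} + 2 \cdot 108 \left(108 + \sqrt{108 + 108}\right)} = \sqrt{- \frac{1}{12546} + 2 \cdot 108 \left(108 + \sqrt{216}\right)} = \sqrt{- \frac{1}{12546} + 2 \cdot 108 \left(108 + 6 \sqrt{6}\right)} = \sqrt{- \frac{1}{12546} + \left(23328 + 1296 \sqrt{6}\right)} = \sqrt{\frac{292673087}{12546} + 1296 \sqrt{6}}$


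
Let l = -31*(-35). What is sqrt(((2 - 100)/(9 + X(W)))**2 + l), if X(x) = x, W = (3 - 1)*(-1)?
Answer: sqrt(1281) ≈ 35.791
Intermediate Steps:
W = -2 (W = 2*(-1) = -2)
l = 1085
sqrt(((2 - 100)/(9 + X(W)))**2 + l) = sqrt(((2 - 100)/(9 - 2))**2 + 1085) = sqrt((-98/7)**2 + 1085) = sqrt((-98*1/7)**2 + 1085) = sqrt((-14)**2 + 1085) = sqrt(196 + 1085) = sqrt(1281)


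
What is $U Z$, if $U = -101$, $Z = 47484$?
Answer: $-4795884$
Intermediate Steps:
$U Z = \left(-101\right) 47484 = -4795884$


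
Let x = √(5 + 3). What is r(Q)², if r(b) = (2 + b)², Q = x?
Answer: 272 + 192*√2 ≈ 543.53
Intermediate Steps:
x = 2*√2 (x = √8 = 2*√2 ≈ 2.8284)
Q = 2*√2 ≈ 2.8284
r(Q)² = ((2 + 2*√2)²)² = (2 + 2*√2)⁴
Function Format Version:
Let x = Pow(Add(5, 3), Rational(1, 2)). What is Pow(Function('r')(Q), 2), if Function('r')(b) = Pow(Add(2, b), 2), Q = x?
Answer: Add(272, Mul(192, Pow(2, Rational(1, 2)))) ≈ 543.53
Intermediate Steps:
x = Mul(2, Pow(2, Rational(1, 2))) (x = Pow(8, Rational(1, 2)) = Mul(2, Pow(2, Rational(1, 2))) ≈ 2.8284)
Q = Mul(2, Pow(2, Rational(1, 2))) ≈ 2.8284
Pow(Function('r')(Q), 2) = Pow(Pow(Add(2, Mul(2, Pow(2, Rational(1, 2)))), 2), 2) = Pow(Add(2, Mul(2, Pow(2, Rational(1, 2)))), 4)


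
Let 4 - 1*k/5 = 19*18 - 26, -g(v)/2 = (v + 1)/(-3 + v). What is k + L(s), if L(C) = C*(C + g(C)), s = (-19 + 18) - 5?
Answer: -4552/3 ≈ -1517.3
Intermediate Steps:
g(v) = -2*(1 + v)/(-3 + v) (g(v) = -2*(v + 1)/(-3 + v) = -2*(1 + v)/(-3 + v))
s = -6 (s = -1 - 5 = -6)
L(C) = C*(C + 2*(-1 - C)/(-3 + C))
k = -1560 (k = 20 - 5*(19*18 - 26) = 20 - 5*(342 - 26) = 20 - 5*316 = 20 - 1580 = -1560)
k + L(s) = -1560 - 6*(-2 + (-6)² - 5*(-6))/(-3 - 6) = -1560 - 6*(-2 + 36 + 30)/(-9) = -1560 - 6*(-⅑)*64 = -1560 + 128/3 = -4552/3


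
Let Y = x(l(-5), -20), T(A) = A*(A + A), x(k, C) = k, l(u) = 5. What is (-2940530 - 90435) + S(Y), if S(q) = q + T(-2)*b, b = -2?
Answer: -3030976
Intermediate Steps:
T(A) = 2*A**2 (T(A) = A*(2*A) = 2*A**2)
Y = 5
S(q) = -16 + q (S(q) = q + (2*(-2)**2)*(-2) = q + (2*4)*(-2) = q + 8*(-2) = q - 16 = -16 + q)
(-2940530 - 90435) + S(Y) = (-2940530 - 90435) + (-16 + 5) = -3030965 - 11 = -3030976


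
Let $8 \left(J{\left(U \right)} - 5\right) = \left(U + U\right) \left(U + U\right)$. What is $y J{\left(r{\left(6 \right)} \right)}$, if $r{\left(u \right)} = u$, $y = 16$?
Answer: $368$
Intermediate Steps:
$J{\left(U \right)} = 5 + \frac{U^{2}}{2}$ ($J{\left(U \right)} = 5 + \frac{\left(U + U\right) \left(U + U\right)}{8} = 5 + \frac{2 U 2 U}{8} = 5 + \frac{4 U^{2}}{8} = 5 + \frac{U^{2}}{2}$)
$y J{\left(r{\left(6 \right)} \right)} = 16 \left(5 + \frac{6^{2}}{2}\right) = 16 \left(5 + \frac{1}{2} \cdot 36\right) = 16 \left(5 + 18\right) = 16 \cdot 23 = 368$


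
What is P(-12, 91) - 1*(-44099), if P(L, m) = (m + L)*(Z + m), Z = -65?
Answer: 46153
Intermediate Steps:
P(L, m) = (-65 + m)*(L + m) (P(L, m) = (m + L)*(-65 + m) = (L + m)*(-65 + m) = (-65 + m)*(L + m))
P(-12, 91) - 1*(-44099) = (91² - 65*(-12) - 65*91 - 12*91) - 1*(-44099) = (8281 + 780 - 5915 - 1092) + 44099 = 2054 + 44099 = 46153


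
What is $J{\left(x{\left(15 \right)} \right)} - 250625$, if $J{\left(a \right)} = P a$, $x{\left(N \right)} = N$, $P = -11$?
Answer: $-250790$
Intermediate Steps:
$J{\left(a \right)} = - 11 a$
$J{\left(x{\left(15 \right)} \right)} - 250625 = \left(-11\right) 15 - 250625 = -165 - 250625 = -250790$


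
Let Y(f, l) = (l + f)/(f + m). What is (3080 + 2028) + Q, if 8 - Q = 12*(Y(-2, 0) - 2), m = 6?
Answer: 5146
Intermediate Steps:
Y(f, l) = (f + l)/(6 + f) (Y(f, l) = (l + f)/(f + 6) = (f + l)/(6 + f))
Q = 38 (Q = 8 - 12*((-2 + 0)/(6 - 2) - 2) = 8 - 12*(-2/4 - 2) = 8 - 12*((¼)*(-2) - 2) = 8 - 12*(-½ - 2) = 8 - 12*(-5)/2 = 8 - 1*(-30) = 8 + 30 = 38)
(3080 + 2028) + Q = (3080 + 2028) + 38 = 5108 + 38 = 5146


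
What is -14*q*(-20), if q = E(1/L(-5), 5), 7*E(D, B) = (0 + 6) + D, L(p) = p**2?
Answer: 1208/5 ≈ 241.60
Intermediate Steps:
E(D, B) = 6/7 + D/7 (E(D, B) = ((0 + 6) + D)/7 = (6 + D)/7 = 6/7 + D/7)
q = 151/175 (q = 6/7 + 1/(7*((-5)**2)) = 6/7 + (1/7)/25 = 6/7 + (1/7)*(1/25) = 6/7 + 1/175 = 151/175 ≈ 0.86286)
-14*q*(-20) = -14*151/175*(-20) = -302/25*(-20) = 1208/5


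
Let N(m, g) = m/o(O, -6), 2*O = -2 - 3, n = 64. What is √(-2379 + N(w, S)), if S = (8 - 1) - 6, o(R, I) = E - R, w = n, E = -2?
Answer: I*√2251 ≈ 47.445*I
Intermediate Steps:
w = 64
O = -5/2 (O = (-2 - 3)/2 = (½)*(-5) = -5/2 ≈ -2.5000)
o(R, I) = -2 - R
S = 1 (S = 7 - 6 = 1)
N(m, g) = 2*m (N(m, g) = m/(-2 - 1*(-5/2)) = m/(-2 + 5/2) = m/(½) = m*2 = 2*m)
√(-2379 + N(w, S)) = √(-2379 + 2*64) = √(-2379 + 128) = √(-2251) = I*√2251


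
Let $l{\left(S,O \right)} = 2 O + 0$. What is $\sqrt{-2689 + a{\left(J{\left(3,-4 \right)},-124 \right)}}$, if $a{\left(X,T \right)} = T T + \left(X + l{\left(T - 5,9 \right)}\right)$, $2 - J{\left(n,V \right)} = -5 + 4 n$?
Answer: $10 \sqrt{127} \approx 112.69$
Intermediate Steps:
$J{\left(n,V \right)} = 7 - 4 n$ ($J{\left(n,V \right)} = 2 - \left(-5 + 4 n\right) = 7 - 4 n$)
$l{\left(S,O \right)} = 2 O$
$a{\left(X,T \right)} = 18 + X + T^{2}$ ($a{\left(X,T \right)} = T T + \left(X + 2 \cdot 9\right) = T^{2} + \left(X + 18\right) = T^{2} + \left(18 + X\right) = 18 + X + T^{2}$)
$\sqrt{-2689 + a{\left(J{\left(3,-4 \right)},-124 \right)}} = \sqrt{-2689 + \left(18 + \left(7 - 12\right) + \left(-124\right)^{2}\right)} = \sqrt{-2689 + \left(18 + \left(7 - 12\right) + 15376\right)} = \sqrt{-2689 + \left(18 - 5 + 15376\right)} = \sqrt{-2689 + 15389} = \sqrt{12700} = 10 \sqrt{127}$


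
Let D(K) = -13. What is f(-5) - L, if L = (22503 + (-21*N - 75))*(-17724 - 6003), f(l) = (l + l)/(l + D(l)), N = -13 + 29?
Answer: 4717591961/9 ≈ 5.2418e+8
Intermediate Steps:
N = 16
f(l) = 2*l/(-13 + l) (f(l) = (l + l)/(l - 13) = (2*l)/(-13 + l) = 2*l/(-13 + l))
L = -524176884 (L = (22503 + (-21*16 - 75))*(-17724 - 6003) = (22503 + (-336 - 75))*(-23727) = (22503 - 411)*(-23727) = 22092*(-23727) = -524176884)
f(-5) - L = 2*(-5)/(-13 - 5) - 1*(-524176884) = 2*(-5)/(-18) + 524176884 = 2*(-5)*(-1/18) + 524176884 = 5/9 + 524176884 = 4717591961/9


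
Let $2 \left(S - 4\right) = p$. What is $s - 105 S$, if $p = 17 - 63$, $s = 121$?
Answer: $2116$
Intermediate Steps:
$p = -46$
$S = -19$ ($S = 4 + \frac{1}{2} \left(-46\right) = 4 - 23 = -19$)
$s - 105 S = 121 - -1995 = 121 + 1995 = 2116$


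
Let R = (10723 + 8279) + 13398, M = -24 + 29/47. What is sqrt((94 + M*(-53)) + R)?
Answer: sqrt(74516855)/47 ≈ 183.67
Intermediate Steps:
M = -1099/47 (M = -24 + 29*(1/47) = -24 + 29/47 = -1099/47 ≈ -23.383)
R = 32400 (R = 19002 + 13398 = 32400)
sqrt((94 + M*(-53)) + R) = sqrt((94 - 1099/47*(-53)) + 32400) = sqrt((94 + 58247/47) + 32400) = sqrt(62665/47 + 32400) = sqrt(1585465/47) = sqrt(74516855)/47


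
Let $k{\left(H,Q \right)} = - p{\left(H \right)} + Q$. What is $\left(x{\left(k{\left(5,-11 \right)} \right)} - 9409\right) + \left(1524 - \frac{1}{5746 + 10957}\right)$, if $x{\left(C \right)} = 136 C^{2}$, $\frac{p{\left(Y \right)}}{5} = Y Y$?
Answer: $\frac{41883958412}{16703} \approx 2.5076 \cdot 10^{6}$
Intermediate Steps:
$p{\left(Y \right)} = 5 Y^{2}$ ($p{\left(Y \right)} = 5 Y Y = 5 Y^{2}$)
$k{\left(H,Q \right)} = Q - 5 H^{2}$ ($k{\left(H,Q \right)} = - 5 H^{2} + Q = Q - 5 H^{2}$)
$\left(x{\left(k{\left(5,-11 \right)} \right)} - 9409\right) + \left(1524 - \frac{1}{5746 + 10957}\right) = \left(136 \left(-11 - 5 \cdot 5^{2}\right)^{2} - 9409\right) + \left(1524 - \frac{1}{5746 + 10957}\right) = \left(136 \left(-11 - 125\right)^{2} - 9409\right) + \left(1524 - \frac{1}{16703}\right) = \left(136 \left(-136\right)^{2} - 9409\right) + \left(1524 - \frac{1}{16703}\right) = \left(136 \cdot 18496 - 9409\right) + \frac{25455371}{16703} = \left(2515456 - 9409\right) + \frac{25455371}{16703} = 2506047 + \frac{25455371}{16703} = \frac{41883958412}{16703}$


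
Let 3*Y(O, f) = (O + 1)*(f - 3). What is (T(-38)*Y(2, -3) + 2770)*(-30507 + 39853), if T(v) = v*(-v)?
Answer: 106862164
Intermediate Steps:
Y(O, f) = (1 + O)*(-3 + f)/3 (Y(O, f) = ((O + 1)*(f - 3))/3 = ((1 + O)*(-3 + f))/3 = (1 + O)*(-3 + f)/3)
T(v) = -v²
(T(-38)*Y(2, -3) + 2770)*(-30507 + 39853) = ((-1*(-38)²)*(-1 - 1*2 + (⅓)*(-3) + (⅓)*2*(-3)) + 2770)*(-30507 + 39853) = ((-1*1444)*(-1 - 2 - 1 - 2) + 2770)*9346 = (-1444*(-6) + 2770)*9346 = (8664 + 2770)*9346 = 11434*9346 = 106862164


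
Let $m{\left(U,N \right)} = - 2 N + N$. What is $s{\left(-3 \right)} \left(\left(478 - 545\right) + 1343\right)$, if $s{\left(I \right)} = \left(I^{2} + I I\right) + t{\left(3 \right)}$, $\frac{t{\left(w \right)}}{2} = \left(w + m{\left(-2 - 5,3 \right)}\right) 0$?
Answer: $22968$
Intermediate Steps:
$m{\left(U,N \right)} = - N$
$t{\left(w \right)} = 0$ ($t{\left(w \right)} = 2 \left(w - 3\right) 0 = 2 \left(-3 + w\right) 0 = 2 \cdot 0 = 0$)
$s{\left(I \right)} = 2 I^{2}$ ($s{\left(I \right)} = \left(I^{2} + I I\right) + 0 = \left(I^{2} + I^{2}\right) + 0 = 2 I^{2} + 0 = 2 I^{2}$)
$s{\left(-3 \right)} \left(\left(478 - 545\right) + 1343\right) = 2 \left(-3\right)^{2} \left(\left(478 - 545\right) + 1343\right) = 2 \cdot 9 \left(-67 + 1343\right) = 18 \cdot 1276 = 22968$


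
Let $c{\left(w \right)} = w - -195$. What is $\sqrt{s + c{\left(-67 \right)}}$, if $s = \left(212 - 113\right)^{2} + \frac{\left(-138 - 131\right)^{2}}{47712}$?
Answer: $\frac{\sqrt{1412885940438}}{11928} \approx 99.652$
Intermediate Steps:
$s = \frac{467697673}{47712}$ ($s = 99^{2} + \left(-269\right)^{2} \cdot \frac{1}{47712} = 9801 + 72361 \cdot \frac{1}{47712} = 9801 + \frac{72361}{47712} = \frac{467697673}{47712} \approx 9802.5$)
$c{\left(w \right)} = 195 + w$ ($c{\left(w \right)} = w + 195 = 195 + w$)
$\sqrt{s + c{\left(-67 \right)}} = \sqrt{\frac{467697673}{47712} + \left(195 - 67\right)} = \sqrt{\frac{467697673}{47712} + 128} = \sqrt{\frac{473804809}{47712}} = \frac{\sqrt{1412885940438}}{11928}$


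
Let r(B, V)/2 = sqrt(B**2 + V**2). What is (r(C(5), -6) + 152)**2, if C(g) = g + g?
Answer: 23648 + 1216*sqrt(34) ≈ 30738.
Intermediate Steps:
C(g) = 2*g
r(B, V) = 2*sqrt(B**2 + V**2)
(r(C(5), -6) + 152)**2 = (2*sqrt((2*5)**2 + (-6)**2) + 152)**2 = (2*sqrt(10**2 + 36) + 152)**2 = (2*sqrt(100 + 36) + 152)**2 = (2*sqrt(136) + 152)**2 = (2*(2*sqrt(34)) + 152)**2 = (4*sqrt(34) + 152)**2 = (152 + 4*sqrt(34))**2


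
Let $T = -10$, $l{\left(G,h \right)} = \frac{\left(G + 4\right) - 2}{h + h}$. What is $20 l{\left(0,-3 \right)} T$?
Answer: $\frac{200}{3} \approx 66.667$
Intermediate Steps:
$l{\left(G,h \right)} = \frac{2 + G}{2 h}$ ($l{\left(G,h \right)} = \frac{\left(4 + G\right) - 2}{2 h} = \left(2 + G\right) \frac{1}{2 h} = \frac{2 + G}{2 h}$)
$20 l{\left(0,-3 \right)} T = 20 \frac{2 + 0}{2 \left(-3\right)} \left(-10\right) = 20 \cdot \frac{1}{2} \left(- \frac{1}{3}\right) 2 \left(-10\right) = 20 \left(- \frac{1}{3}\right) \left(-10\right) = \left(- \frac{20}{3}\right) \left(-10\right) = \frac{200}{3}$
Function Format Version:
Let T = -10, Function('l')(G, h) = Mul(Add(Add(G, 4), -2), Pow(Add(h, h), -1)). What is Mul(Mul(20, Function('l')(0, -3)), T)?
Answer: Rational(200, 3) ≈ 66.667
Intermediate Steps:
Function('l')(G, h) = Mul(Rational(1, 2), Pow(h, -1), Add(2, G)) (Function('l')(G, h) = Mul(Add(Add(4, G), -2), Pow(Mul(2, h), -1)) = Mul(Add(2, G), Mul(Rational(1, 2), Pow(h, -1))) = Mul(Rational(1, 2), Pow(h, -1), Add(2, G)))
Mul(Mul(20, Function('l')(0, -3)), T) = Mul(Mul(20, Mul(Rational(1, 2), Pow(-3, -1), Add(2, 0))), -10) = Mul(Mul(20, Mul(Rational(1, 2), Rational(-1, 3), 2)), -10) = Mul(Mul(20, Rational(-1, 3)), -10) = Mul(Rational(-20, 3), -10) = Rational(200, 3)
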